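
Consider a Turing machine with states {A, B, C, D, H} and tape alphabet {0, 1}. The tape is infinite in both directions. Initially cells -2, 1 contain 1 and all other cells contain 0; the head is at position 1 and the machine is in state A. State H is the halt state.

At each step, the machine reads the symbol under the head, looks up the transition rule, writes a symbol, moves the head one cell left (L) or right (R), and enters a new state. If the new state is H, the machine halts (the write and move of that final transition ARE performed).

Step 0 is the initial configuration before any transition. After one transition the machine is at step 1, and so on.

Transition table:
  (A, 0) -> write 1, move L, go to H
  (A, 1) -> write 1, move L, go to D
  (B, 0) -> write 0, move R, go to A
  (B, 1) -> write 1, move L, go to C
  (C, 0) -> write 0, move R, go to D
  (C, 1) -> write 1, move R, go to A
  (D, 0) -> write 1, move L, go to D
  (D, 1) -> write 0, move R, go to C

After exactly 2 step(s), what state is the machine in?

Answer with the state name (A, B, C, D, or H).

Answer: D

Derivation:
Step 1: in state A at pos 1, read 1 -> (A,1)->write 1,move L,goto D. Now: state=D, head=0, tape[-3..2]=010010 (head:    ^)
Step 2: in state D at pos 0, read 0 -> (D,0)->write 1,move L,goto D. Now: state=D, head=-1, tape[-3..2]=010110 (head:   ^)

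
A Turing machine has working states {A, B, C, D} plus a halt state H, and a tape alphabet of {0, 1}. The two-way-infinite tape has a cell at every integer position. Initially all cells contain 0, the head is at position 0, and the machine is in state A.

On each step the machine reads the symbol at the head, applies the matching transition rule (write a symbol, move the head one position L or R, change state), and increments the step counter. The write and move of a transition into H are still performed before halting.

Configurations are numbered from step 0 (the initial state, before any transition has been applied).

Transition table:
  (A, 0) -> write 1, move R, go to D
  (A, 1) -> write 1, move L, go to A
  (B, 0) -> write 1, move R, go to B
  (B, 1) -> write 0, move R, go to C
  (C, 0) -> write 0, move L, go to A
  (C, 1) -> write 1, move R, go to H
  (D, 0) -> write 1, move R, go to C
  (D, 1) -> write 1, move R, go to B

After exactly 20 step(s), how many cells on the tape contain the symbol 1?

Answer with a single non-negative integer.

Answer: 4

Derivation:
Step 1: in state A at pos 0, read 0 -> (A,0)->write 1,move R,goto D. Now: state=D, head=1, tape[-1..2]=0100 (head:   ^)
Step 2: in state D at pos 1, read 0 -> (D,0)->write 1,move R,goto C. Now: state=C, head=2, tape[-1..3]=01100 (head:    ^)
Step 3: in state C at pos 2, read 0 -> (C,0)->write 0,move L,goto A. Now: state=A, head=1, tape[-1..3]=01100 (head:   ^)
Step 4: in state A at pos 1, read 1 -> (A,1)->write 1,move L,goto A. Now: state=A, head=0, tape[-1..3]=01100 (head:  ^)
Step 5: in state A at pos 0, read 1 -> (A,1)->write 1,move L,goto A. Now: state=A, head=-1, tape[-2..3]=001100 (head:  ^)
Step 6: in state A at pos -1, read 0 -> (A,0)->write 1,move R,goto D. Now: state=D, head=0, tape[-2..3]=011100 (head:   ^)
Step 7: in state D at pos 0, read 1 -> (D,1)->write 1,move R,goto B. Now: state=B, head=1, tape[-2..3]=011100 (head:    ^)
Step 8: in state B at pos 1, read 1 -> (B,1)->write 0,move R,goto C. Now: state=C, head=2, tape[-2..3]=011000 (head:     ^)
Step 9: in state C at pos 2, read 0 -> (C,0)->write 0,move L,goto A. Now: state=A, head=1, tape[-2..3]=011000 (head:    ^)
Step 10: in state A at pos 1, read 0 -> (A,0)->write 1,move R,goto D. Now: state=D, head=2, tape[-2..3]=011100 (head:     ^)
Step 11: in state D at pos 2, read 0 -> (D,0)->write 1,move R,goto C. Now: state=C, head=3, tape[-2..4]=0111100 (head:      ^)
Step 12: in state C at pos 3, read 0 -> (C,0)->write 0,move L,goto A. Now: state=A, head=2, tape[-2..4]=0111100 (head:     ^)
Step 13: in state A at pos 2, read 1 -> (A,1)->write 1,move L,goto A. Now: state=A, head=1, tape[-2..4]=0111100 (head:    ^)
Step 14: in state A at pos 1, read 1 -> (A,1)->write 1,move L,goto A. Now: state=A, head=0, tape[-2..4]=0111100 (head:   ^)
Step 15: in state A at pos 0, read 1 -> (A,1)->write 1,move L,goto A. Now: state=A, head=-1, tape[-2..4]=0111100 (head:  ^)
Step 16: in state A at pos -1, read 1 -> (A,1)->write 1,move L,goto A. Now: state=A, head=-2, tape[-3..4]=00111100 (head:  ^)
Step 17: in state A at pos -2, read 0 -> (A,0)->write 1,move R,goto D. Now: state=D, head=-1, tape[-3..4]=01111100 (head:   ^)
Step 18: in state D at pos -1, read 1 -> (D,1)->write 1,move R,goto B. Now: state=B, head=0, tape[-3..4]=01111100 (head:    ^)
Step 19: in state B at pos 0, read 1 -> (B,1)->write 0,move R,goto C. Now: state=C, head=1, tape[-3..4]=01101100 (head:     ^)
Step 20: in state C at pos 1, read 1 -> (C,1)->write 1,move R,goto H. Now: state=H, head=2, tape[-3..4]=01101100 (head:      ^)
Cells containing 1 after step 20: {-2, -1, 1, 2} -> 4 cell(s)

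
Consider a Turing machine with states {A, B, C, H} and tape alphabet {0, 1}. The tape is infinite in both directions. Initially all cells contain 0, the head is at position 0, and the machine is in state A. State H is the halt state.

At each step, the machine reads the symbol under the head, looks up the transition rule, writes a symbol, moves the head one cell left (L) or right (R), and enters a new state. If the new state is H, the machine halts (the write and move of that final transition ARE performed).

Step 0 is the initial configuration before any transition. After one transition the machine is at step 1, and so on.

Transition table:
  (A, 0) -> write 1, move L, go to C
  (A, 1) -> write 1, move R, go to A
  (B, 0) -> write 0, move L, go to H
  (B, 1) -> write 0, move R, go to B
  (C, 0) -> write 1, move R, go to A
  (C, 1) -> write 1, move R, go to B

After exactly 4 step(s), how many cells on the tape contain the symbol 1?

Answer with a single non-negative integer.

Answer: 3

Derivation:
Step 1: in state A at pos 0, read 0 -> (A,0)->write 1,move L,goto C. Now: state=C, head=-1, tape[-2..1]=0010 (head:  ^)
Step 2: in state C at pos -1, read 0 -> (C,0)->write 1,move R,goto A. Now: state=A, head=0, tape[-2..1]=0110 (head:   ^)
Step 3: in state A at pos 0, read 1 -> (A,1)->write 1,move R,goto A. Now: state=A, head=1, tape[-2..2]=01100 (head:    ^)
Step 4: in state A at pos 1, read 0 -> (A,0)->write 1,move L,goto C. Now: state=C, head=0, tape[-2..2]=01110 (head:   ^)
Cells containing 1 after step 4: {-1, 0, 1} -> 3 cell(s)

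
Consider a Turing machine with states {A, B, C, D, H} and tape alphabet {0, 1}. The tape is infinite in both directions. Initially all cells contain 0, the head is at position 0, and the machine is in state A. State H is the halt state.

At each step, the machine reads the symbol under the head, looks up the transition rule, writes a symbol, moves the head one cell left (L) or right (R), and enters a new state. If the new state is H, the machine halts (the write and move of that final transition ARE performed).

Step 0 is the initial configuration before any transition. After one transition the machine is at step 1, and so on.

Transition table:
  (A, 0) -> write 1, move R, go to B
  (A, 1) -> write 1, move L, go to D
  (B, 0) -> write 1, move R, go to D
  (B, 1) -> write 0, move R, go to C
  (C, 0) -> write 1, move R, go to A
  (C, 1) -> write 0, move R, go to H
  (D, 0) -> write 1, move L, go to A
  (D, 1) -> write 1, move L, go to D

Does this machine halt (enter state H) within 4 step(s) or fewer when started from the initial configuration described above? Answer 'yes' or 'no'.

Step 1: in state A at pos 0, read 0 -> (A,0)->write 1,move R,goto B. Now: state=B, head=1, tape[-1..2]=0100 (head:   ^)
Step 2: in state B at pos 1, read 0 -> (B,0)->write 1,move R,goto D. Now: state=D, head=2, tape[-1..3]=01100 (head:    ^)
Step 3: in state D at pos 2, read 0 -> (D,0)->write 1,move L,goto A. Now: state=A, head=1, tape[-1..3]=01110 (head:   ^)
Step 4: in state A at pos 1, read 1 -> (A,1)->write 1,move L,goto D. Now: state=D, head=0, tape[-1..3]=01110 (head:  ^)
After 4 step(s): state = D (not H) -> not halted within 4 -> no

Answer: no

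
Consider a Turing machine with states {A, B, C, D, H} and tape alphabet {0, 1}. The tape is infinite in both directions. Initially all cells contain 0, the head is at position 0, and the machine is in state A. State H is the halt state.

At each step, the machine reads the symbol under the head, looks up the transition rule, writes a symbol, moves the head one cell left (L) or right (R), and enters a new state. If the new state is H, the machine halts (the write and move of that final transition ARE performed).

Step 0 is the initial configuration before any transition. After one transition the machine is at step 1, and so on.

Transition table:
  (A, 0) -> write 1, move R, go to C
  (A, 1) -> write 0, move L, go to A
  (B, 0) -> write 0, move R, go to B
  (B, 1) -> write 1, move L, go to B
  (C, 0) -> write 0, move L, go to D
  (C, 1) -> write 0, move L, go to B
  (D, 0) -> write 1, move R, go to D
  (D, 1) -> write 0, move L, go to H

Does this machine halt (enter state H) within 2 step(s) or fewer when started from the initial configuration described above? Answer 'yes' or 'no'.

Answer: no

Derivation:
Step 1: in state A at pos 0, read 0 -> (A,0)->write 1,move R,goto C. Now: state=C, head=1, tape[-1..2]=0100 (head:   ^)
Step 2: in state C at pos 1, read 0 -> (C,0)->write 0,move L,goto D. Now: state=D, head=0, tape[-1..2]=0100 (head:  ^)
After 2 step(s): state = D (not H) -> not halted within 2 -> no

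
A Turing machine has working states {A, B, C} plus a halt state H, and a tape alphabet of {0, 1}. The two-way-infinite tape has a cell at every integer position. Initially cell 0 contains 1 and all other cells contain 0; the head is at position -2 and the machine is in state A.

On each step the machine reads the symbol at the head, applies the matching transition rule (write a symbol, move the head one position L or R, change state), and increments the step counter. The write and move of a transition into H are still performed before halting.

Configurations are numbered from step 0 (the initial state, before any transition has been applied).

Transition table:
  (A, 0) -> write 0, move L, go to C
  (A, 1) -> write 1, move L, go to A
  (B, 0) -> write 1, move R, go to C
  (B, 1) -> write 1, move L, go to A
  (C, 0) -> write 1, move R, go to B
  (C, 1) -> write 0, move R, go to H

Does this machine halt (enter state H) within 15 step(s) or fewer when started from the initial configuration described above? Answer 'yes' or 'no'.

Answer: yes

Derivation:
Step 1: in state A at pos -2, read 0 -> (A,0)->write 0,move L,goto C. Now: state=C, head=-3, tape[-4..1]=000010 (head:  ^)
Step 2: in state C at pos -3, read 0 -> (C,0)->write 1,move R,goto B. Now: state=B, head=-2, tape[-4..1]=010010 (head:   ^)
Step 3: in state B at pos -2, read 0 -> (B,0)->write 1,move R,goto C. Now: state=C, head=-1, tape[-4..1]=011010 (head:    ^)
Step 4: in state C at pos -1, read 0 -> (C,0)->write 1,move R,goto B. Now: state=B, head=0, tape[-4..1]=011110 (head:     ^)
Step 5: in state B at pos 0, read 1 -> (B,1)->write 1,move L,goto A. Now: state=A, head=-1, tape[-4..1]=011110 (head:    ^)
Step 6: in state A at pos -1, read 1 -> (A,1)->write 1,move L,goto A. Now: state=A, head=-2, tape[-4..1]=011110 (head:   ^)
Step 7: in state A at pos -2, read 1 -> (A,1)->write 1,move L,goto A. Now: state=A, head=-3, tape[-4..1]=011110 (head:  ^)
Step 8: in state A at pos -3, read 1 -> (A,1)->write 1,move L,goto A. Now: state=A, head=-4, tape[-5..1]=0011110 (head:  ^)
Step 9: in state A at pos -4, read 0 -> (A,0)->write 0,move L,goto C. Now: state=C, head=-5, tape[-6..1]=00011110 (head:  ^)
Step 10: in state C at pos -5, read 0 -> (C,0)->write 1,move R,goto B. Now: state=B, head=-4, tape[-6..1]=01011110 (head:   ^)
Step 11: in state B at pos -4, read 0 -> (B,0)->write 1,move R,goto C. Now: state=C, head=-3, tape[-6..1]=01111110 (head:    ^)
Step 12: in state C at pos -3, read 1 -> (C,1)->write 0,move R,goto H. Now: state=H, head=-2, tape[-6..1]=01101110 (head:     ^)
State H reached at step 12; 12 <= 15 -> yes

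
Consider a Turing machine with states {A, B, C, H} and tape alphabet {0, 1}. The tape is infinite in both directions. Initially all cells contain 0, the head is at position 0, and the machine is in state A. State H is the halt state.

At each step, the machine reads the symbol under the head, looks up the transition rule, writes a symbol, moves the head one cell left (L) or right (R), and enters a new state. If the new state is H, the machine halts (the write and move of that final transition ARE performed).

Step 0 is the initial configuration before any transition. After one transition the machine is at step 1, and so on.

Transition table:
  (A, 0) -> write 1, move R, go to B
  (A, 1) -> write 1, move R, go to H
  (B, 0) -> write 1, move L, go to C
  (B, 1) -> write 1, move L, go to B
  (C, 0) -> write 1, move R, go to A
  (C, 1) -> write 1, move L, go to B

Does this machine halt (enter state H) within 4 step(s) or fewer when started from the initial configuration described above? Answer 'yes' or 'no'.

Step 1: in state A at pos 0, read 0 -> (A,0)->write 1,move R,goto B. Now: state=B, head=1, tape[-1..2]=0100 (head:   ^)
Step 2: in state B at pos 1, read 0 -> (B,0)->write 1,move L,goto C. Now: state=C, head=0, tape[-1..2]=0110 (head:  ^)
Step 3: in state C at pos 0, read 1 -> (C,1)->write 1,move L,goto B. Now: state=B, head=-1, tape[-2..2]=00110 (head:  ^)
Step 4: in state B at pos -1, read 0 -> (B,0)->write 1,move L,goto C. Now: state=C, head=-2, tape[-3..2]=001110 (head:  ^)
After 4 step(s): state = C (not H) -> not halted within 4 -> no

Answer: no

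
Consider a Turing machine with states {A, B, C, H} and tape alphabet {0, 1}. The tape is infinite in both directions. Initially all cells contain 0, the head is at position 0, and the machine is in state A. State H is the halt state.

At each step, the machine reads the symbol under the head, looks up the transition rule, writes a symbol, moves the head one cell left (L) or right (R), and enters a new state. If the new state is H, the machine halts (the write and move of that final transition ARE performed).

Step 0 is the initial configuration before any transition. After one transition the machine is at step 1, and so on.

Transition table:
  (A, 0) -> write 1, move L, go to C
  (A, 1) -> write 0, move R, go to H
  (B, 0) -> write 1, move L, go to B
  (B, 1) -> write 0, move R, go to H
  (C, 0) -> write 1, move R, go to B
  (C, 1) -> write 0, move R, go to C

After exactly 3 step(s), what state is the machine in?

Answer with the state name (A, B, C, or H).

Step 1: in state A at pos 0, read 0 -> (A,0)->write 1,move L,goto C. Now: state=C, head=-1, tape[-2..1]=0010 (head:  ^)
Step 2: in state C at pos -1, read 0 -> (C,0)->write 1,move R,goto B. Now: state=B, head=0, tape[-2..1]=0110 (head:   ^)
Step 3: in state B at pos 0, read 1 -> (B,1)->write 0,move R,goto H. Now: state=H, head=1, tape[-2..2]=01000 (head:    ^)

Answer: H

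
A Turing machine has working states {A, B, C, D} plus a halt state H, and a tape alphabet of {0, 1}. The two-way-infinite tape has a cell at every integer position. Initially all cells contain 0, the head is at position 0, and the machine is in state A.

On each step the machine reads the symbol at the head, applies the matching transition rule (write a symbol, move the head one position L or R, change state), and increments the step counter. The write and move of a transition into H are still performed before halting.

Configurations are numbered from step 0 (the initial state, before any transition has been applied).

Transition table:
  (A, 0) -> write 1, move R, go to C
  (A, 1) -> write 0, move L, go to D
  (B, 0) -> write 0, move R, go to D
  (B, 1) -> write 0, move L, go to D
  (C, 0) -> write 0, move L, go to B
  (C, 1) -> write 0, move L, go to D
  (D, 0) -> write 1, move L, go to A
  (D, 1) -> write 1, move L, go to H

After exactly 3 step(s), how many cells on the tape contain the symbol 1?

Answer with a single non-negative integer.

Step 1: in state A at pos 0, read 0 -> (A,0)->write 1,move R,goto C. Now: state=C, head=1, tape[-1..2]=0100 (head:   ^)
Step 2: in state C at pos 1, read 0 -> (C,0)->write 0,move L,goto B. Now: state=B, head=0, tape[-1..2]=0100 (head:  ^)
Step 3: in state B at pos 0, read 1 -> (B,1)->write 0,move L,goto D. Now: state=D, head=-1, tape[-2..2]=00000 (head:  ^)
No cell contains 1 after step 3 -> 0 cell(s)

Answer: 0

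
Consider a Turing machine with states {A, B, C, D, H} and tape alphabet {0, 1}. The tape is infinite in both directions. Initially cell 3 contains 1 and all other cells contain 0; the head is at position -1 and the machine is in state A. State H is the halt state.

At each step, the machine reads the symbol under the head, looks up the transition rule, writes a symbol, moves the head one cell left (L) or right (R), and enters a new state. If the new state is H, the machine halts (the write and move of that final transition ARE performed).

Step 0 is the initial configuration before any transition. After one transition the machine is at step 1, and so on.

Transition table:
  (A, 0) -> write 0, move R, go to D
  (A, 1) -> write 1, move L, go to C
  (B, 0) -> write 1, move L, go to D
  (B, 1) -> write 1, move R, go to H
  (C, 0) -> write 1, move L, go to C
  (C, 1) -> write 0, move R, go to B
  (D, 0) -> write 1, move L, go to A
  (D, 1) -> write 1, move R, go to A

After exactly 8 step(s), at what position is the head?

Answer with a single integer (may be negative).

Answer: 3

Derivation:
Step 1: in state A at pos -1, read 0 -> (A,0)->write 0,move R,goto D. Now: state=D, head=0, tape[-2..4]=0000010 (head:   ^)
Step 2: in state D at pos 0, read 0 -> (D,0)->write 1,move L,goto A. Now: state=A, head=-1, tape[-2..4]=0010010 (head:  ^)
Step 3: in state A at pos -1, read 0 -> (A,0)->write 0,move R,goto D. Now: state=D, head=0, tape[-2..4]=0010010 (head:   ^)
Step 4: in state D at pos 0, read 1 -> (D,1)->write 1,move R,goto A. Now: state=A, head=1, tape[-2..4]=0010010 (head:    ^)
Step 5: in state A at pos 1, read 0 -> (A,0)->write 0,move R,goto D. Now: state=D, head=2, tape[-2..4]=0010010 (head:     ^)
Step 6: in state D at pos 2, read 0 -> (D,0)->write 1,move L,goto A. Now: state=A, head=1, tape[-2..4]=0010110 (head:    ^)
Step 7: in state A at pos 1, read 0 -> (A,0)->write 0,move R,goto D. Now: state=D, head=2, tape[-2..4]=0010110 (head:     ^)
Step 8: in state D at pos 2, read 1 -> (D,1)->write 1,move R,goto A. Now: state=A, head=3, tape[-2..4]=0010110 (head:      ^)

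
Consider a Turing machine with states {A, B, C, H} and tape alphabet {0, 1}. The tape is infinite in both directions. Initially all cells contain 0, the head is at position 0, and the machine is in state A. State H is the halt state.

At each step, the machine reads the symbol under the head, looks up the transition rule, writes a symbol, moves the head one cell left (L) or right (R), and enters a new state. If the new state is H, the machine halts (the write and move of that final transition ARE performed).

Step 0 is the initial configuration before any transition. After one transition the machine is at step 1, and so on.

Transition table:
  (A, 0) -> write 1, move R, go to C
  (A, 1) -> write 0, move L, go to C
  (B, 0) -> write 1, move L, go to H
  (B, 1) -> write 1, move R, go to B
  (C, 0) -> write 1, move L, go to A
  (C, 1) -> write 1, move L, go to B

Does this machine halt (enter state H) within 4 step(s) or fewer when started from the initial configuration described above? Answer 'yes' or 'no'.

Step 1: in state A at pos 0, read 0 -> (A,0)->write 1,move R,goto C. Now: state=C, head=1, tape[-1..2]=0100 (head:   ^)
Step 2: in state C at pos 1, read 0 -> (C,0)->write 1,move L,goto A. Now: state=A, head=0, tape[-1..2]=0110 (head:  ^)
Step 3: in state A at pos 0, read 1 -> (A,1)->write 0,move L,goto C. Now: state=C, head=-1, tape[-2..2]=00010 (head:  ^)
Step 4: in state C at pos -1, read 0 -> (C,0)->write 1,move L,goto A. Now: state=A, head=-2, tape[-3..2]=001010 (head:  ^)
After 4 step(s): state = A (not H) -> not halted within 4 -> no

Answer: no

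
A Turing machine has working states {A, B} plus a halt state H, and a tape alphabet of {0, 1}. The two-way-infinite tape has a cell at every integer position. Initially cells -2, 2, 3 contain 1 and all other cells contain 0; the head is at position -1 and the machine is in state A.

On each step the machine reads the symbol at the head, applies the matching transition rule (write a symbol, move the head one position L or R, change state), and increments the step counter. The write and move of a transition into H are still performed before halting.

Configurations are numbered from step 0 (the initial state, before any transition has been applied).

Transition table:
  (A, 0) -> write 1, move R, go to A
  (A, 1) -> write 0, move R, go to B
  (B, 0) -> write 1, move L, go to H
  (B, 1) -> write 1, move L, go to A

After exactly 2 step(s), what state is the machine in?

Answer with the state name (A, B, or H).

Step 1: in state A at pos -1, read 0 -> (A,0)->write 1,move R,goto A. Now: state=A, head=0, tape[-3..4]=01100110 (head:    ^)
Step 2: in state A at pos 0, read 0 -> (A,0)->write 1,move R,goto A. Now: state=A, head=1, tape[-3..4]=01110110 (head:     ^)

Answer: A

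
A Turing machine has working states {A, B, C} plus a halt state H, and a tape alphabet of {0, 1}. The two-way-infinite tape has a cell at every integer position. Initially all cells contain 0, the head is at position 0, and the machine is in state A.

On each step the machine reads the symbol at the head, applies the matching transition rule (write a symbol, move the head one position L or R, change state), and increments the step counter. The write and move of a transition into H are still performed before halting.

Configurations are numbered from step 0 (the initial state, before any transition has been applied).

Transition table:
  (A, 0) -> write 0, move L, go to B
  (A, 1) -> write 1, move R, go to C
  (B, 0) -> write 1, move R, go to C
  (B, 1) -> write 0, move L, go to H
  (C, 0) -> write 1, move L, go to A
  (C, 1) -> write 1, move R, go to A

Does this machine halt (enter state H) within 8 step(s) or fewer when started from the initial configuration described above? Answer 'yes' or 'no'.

Answer: yes

Derivation:
Step 1: in state A at pos 0, read 0 -> (A,0)->write 0,move L,goto B. Now: state=B, head=-1, tape[-2..1]=0000 (head:  ^)
Step 2: in state B at pos -1, read 0 -> (B,0)->write 1,move R,goto C. Now: state=C, head=0, tape[-2..1]=0100 (head:   ^)
Step 3: in state C at pos 0, read 0 -> (C,0)->write 1,move L,goto A. Now: state=A, head=-1, tape[-2..1]=0110 (head:  ^)
Step 4: in state A at pos -1, read 1 -> (A,1)->write 1,move R,goto C. Now: state=C, head=0, tape[-2..1]=0110 (head:   ^)
Step 5: in state C at pos 0, read 1 -> (C,1)->write 1,move R,goto A. Now: state=A, head=1, tape[-2..2]=01100 (head:    ^)
Step 6: in state A at pos 1, read 0 -> (A,0)->write 0,move L,goto B. Now: state=B, head=0, tape[-2..2]=01100 (head:   ^)
Step 7: in state B at pos 0, read 1 -> (B,1)->write 0,move L,goto H. Now: state=H, head=-1, tape[-2..2]=01000 (head:  ^)
State H reached at step 7; 7 <= 8 -> yes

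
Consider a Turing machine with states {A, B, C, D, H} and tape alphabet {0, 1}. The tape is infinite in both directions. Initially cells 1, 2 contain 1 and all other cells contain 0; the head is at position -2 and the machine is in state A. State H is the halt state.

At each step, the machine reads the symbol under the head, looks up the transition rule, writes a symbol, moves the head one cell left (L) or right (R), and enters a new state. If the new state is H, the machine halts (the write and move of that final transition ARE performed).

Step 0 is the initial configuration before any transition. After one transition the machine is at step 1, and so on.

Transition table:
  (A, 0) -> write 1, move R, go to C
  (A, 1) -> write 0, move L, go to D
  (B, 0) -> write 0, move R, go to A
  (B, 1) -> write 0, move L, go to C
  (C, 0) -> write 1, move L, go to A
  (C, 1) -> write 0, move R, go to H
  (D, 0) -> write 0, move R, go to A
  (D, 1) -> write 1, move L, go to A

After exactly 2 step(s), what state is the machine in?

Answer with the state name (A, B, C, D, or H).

Step 1: in state A at pos -2, read 0 -> (A,0)->write 1,move R,goto C. Now: state=C, head=-1, tape[-3..3]=0100110 (head:   ^)
Step 2: in state C at pos -1, read 0 -> (C,0)->write 1,move L,goto A. Now: state=A, head=-2, tape[-3..3]=0110110 (head:  ^)

Answer: A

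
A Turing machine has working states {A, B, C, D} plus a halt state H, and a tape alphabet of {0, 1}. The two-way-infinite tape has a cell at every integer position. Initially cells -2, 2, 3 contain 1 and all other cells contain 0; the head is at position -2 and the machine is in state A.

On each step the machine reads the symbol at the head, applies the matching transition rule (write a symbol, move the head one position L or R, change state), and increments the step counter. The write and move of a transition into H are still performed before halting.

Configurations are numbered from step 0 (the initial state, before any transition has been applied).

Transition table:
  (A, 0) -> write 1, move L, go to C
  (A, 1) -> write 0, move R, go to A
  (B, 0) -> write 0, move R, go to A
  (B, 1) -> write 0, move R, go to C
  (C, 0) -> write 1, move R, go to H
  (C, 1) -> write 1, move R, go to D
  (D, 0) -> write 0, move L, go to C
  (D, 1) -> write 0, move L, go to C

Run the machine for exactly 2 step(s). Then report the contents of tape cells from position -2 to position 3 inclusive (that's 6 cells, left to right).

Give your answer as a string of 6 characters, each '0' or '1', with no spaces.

Answer: 010011

Derivation:
Step 1: in state A at pos -2, read 1 -> (A,1)->write 0,move R,goto A. Now: state=A, head=-1, tape[-3..4]=00000110 (head:   ^)
Step 2: in state A at pos -1, read 0 -> (A,0)->write 1,move L,goto C. Now: state=C, head=-2, tape[-3..4]=00100110 (head:  ^)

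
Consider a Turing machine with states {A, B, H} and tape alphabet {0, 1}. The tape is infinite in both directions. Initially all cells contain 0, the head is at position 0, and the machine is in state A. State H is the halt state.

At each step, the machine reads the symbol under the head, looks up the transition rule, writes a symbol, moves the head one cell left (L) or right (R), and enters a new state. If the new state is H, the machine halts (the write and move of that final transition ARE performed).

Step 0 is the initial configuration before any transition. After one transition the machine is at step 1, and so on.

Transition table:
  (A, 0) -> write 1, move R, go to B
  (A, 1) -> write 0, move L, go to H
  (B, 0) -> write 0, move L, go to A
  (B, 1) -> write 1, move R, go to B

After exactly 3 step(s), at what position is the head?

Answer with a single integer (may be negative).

Step 1: in state A at pos 0, read 0 -> (A,0)->write 1,move R,goto B. Now: state=B, head=1, tape[-1..2]=0100 (head:   ^)
Step 2: in state B at pos 1, read 0 -> (B,0)->write 0,move L,goto A. Now: state=A, head=0, tape[-1..2]=0100 (head:  ^)
Step 3: in state A at pos 0, read 1 -> (A,1)->write 0,move L,goto H. Now: state=H, head=-1, tape[-2..2]=00000 (head:  ^)

Answer: -1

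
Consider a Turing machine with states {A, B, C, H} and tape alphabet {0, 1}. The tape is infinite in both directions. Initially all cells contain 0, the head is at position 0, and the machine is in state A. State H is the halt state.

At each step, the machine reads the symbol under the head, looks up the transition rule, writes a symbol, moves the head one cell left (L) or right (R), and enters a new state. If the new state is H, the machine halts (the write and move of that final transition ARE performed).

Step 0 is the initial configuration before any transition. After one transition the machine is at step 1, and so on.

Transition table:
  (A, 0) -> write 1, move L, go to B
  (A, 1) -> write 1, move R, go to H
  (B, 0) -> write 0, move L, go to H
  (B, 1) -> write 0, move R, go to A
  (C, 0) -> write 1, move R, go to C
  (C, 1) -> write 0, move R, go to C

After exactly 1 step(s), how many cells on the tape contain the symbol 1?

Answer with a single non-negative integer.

Answer: 1

Derivation:
Step 1: in state A at pos 0, read 0 -> (A,0)->write 1,move L,goto B. Now: state=B, head=-1, tape[-2..1]=0010 (head:  ^)
Cells containing 1 after step 1: {0} -> 1 cell(s)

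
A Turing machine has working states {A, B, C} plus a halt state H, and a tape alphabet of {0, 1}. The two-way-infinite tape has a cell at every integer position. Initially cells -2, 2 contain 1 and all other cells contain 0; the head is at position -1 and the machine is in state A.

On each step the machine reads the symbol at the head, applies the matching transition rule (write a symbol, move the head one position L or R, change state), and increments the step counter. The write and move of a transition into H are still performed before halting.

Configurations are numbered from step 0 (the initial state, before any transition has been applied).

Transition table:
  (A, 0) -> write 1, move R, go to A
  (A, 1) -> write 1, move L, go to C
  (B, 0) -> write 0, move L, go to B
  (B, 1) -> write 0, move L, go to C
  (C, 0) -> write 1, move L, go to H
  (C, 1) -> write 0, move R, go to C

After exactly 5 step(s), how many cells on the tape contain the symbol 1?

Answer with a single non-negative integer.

Step 1: in state A at pos -1, read 0 -> (A,0)->write 1,move R,goto A. Now: state=A, head=0, tape[-3..3]=0110010 (head:    ^)
Step 2: in state A at pos 0, read 0 -> (A,0)->write 1,move R,goto A. Now: state=A, head=1, tape[-3..3]=0111010 (head:     ^)
Step 3: in state A at pos 1, read 0 -> (A,0)->write 1,move R,goto A. Now: state=A, head=2, tape[-3..3]=0111110 (head:      ^)
Step 4: in state A at pos 2, read 1 -> (A,1)->write 1,move L,goto C. Now: state=C, head=1, tape[-3..3]=0111110 (head:     ^)
Step 5: in state C at pos 1, read 1 -> (C,1)->write 0,move R,goto C. Now: state=C, head=2, tape[-3..3]=0111010 (head:      ^)
Cells containing 1 after step 5: {-2, -1, 0, 2} -> 4 cell(s)

Answer: 4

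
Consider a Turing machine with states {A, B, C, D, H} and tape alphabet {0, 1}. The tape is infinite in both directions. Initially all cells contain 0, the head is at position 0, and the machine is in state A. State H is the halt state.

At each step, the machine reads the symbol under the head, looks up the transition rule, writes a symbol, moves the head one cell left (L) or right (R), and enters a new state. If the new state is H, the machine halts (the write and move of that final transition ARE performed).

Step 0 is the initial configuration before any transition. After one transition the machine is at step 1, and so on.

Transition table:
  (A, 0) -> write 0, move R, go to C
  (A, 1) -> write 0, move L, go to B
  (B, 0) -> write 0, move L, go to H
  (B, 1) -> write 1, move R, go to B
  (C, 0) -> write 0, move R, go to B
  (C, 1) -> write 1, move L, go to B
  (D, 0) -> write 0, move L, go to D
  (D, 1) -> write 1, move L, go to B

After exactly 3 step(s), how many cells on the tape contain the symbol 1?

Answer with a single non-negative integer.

Step 1: in state A at pos 0, read 0 -> (A,0)->write 0,move R,goto C. Now: state=C, head=1, tape[-1..2]=0000 (head:   ^)
Step 2: in state C at pos 1, read 0 -> (C,0)->write 0,move R,goto B. Now: state=B, head=2, tape[-1..3]=00000 (head:    ^)
Step 3: in state B at pos 2, read 0 -> (B,0)->write 0,move L,goto H. Now: state=H, head=1, tape[-1..3]=00000 (head:   ^)
No cell contains 1 after step 3 -> 0 cell(s)

Answer: 0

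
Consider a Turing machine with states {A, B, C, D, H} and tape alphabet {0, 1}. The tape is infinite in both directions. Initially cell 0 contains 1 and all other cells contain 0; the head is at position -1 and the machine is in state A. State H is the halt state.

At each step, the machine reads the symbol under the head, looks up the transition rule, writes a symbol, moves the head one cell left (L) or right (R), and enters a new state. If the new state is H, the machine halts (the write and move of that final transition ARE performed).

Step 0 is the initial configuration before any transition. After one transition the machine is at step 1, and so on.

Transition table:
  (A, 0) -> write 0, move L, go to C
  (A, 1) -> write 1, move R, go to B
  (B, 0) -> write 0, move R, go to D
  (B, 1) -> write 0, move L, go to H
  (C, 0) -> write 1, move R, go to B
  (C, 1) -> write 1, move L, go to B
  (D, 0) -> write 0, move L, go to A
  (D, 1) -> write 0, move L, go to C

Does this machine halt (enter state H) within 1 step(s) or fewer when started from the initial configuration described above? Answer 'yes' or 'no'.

Step 1: in state A at pos -1, read 0 -> (A,0)->write 0,move L,goto C. Now: state=C, head=-2, tape[-3..1]=00010 (head:  ^)
After 1 step(s): state = C (not H) -> not halted within 1 -> no

Answer: no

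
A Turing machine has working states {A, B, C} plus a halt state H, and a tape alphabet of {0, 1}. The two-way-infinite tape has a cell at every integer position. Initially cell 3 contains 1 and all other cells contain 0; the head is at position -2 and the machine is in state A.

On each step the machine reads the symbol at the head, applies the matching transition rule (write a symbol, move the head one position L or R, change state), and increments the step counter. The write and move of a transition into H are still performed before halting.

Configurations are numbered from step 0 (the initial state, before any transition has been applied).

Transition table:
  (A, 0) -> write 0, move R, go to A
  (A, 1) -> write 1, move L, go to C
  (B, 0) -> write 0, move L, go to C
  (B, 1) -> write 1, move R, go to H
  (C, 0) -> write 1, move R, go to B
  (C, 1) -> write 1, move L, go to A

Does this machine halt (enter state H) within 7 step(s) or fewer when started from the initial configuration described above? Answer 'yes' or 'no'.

Step 1: in state A at pos -2, read 0 -> (A,0)->write 0,move R,goto A. Now: state=A, head=-1, tape[-3..4]=00000010 (head:   ^)
Step 2: in state A at pos -1, read 0 -> (A,0)->write 0,move R,goto A. Now: state=A, head=0, tape[-3..4]=00000010 (head:    ^)
Step 3: in state A at pos 0, read 0 -> (A,0)->write 0,move R,goto A. Now: state=A, head=1, tape[-3..4]=00000010 (head:     ^)
Step 4: in state A at pos 1, read 0 -> (A,0)->write 0,move R,goto A. Now: state=A, head=2, tape[-3..4]=00000010 (head:      ^)
Step 5: in state A at pos 2, read 0 -> (A,0)->write 0,move R,goto A. Now: state=A, head=3, tape[-3..4]=00000010 (head:       ^)
Step 6: in state A at pos 3, read 1 -> (A,1)->write 1,move L,goto C. Now: state=C, head=2, tape[-3..4]=00000010 (head:      ^)
Step 7: in state C at pos 2, read 0 -> (C,0)->write 1,move R,goto B. Now: state=B, head=3, tape[-3..4]=00000110 (head:       ^)
After 7 step(s): state = B (not H) -> not halted within 7 -> no

Answer: no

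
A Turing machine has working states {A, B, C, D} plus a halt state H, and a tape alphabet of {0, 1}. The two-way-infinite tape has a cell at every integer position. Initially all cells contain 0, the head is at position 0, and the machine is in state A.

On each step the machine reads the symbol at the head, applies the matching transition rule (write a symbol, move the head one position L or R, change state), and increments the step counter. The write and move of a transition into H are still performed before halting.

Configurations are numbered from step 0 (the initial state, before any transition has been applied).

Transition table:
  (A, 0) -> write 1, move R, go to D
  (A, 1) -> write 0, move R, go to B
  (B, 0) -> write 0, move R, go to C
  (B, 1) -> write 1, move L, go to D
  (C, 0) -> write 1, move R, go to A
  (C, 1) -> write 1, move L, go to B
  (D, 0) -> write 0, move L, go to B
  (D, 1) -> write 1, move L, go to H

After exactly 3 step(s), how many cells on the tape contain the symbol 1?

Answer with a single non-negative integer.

Step 1: in state A at pos 0, read 0 -> (A,0)->write 1,move R,goto D. Now: state=D, head=1, tape[-1..2]=0100 (head:   ^)
Step 2: in state D at pos 1, read 0 -> (D,0)->write 0,move L,goto B. Now: state=B, head=0, tape[-1..2]=0100 (head:  ^)
Step 3: in state B at pos 0, read 1 -> (B,1)->write 1,move L,goto D. Now: state=D, head=-1, tape[-2..2]=00100 (head:  ^)
Cells containing 1 after step 3: {0} -> 1 cell(s)

Answer: 1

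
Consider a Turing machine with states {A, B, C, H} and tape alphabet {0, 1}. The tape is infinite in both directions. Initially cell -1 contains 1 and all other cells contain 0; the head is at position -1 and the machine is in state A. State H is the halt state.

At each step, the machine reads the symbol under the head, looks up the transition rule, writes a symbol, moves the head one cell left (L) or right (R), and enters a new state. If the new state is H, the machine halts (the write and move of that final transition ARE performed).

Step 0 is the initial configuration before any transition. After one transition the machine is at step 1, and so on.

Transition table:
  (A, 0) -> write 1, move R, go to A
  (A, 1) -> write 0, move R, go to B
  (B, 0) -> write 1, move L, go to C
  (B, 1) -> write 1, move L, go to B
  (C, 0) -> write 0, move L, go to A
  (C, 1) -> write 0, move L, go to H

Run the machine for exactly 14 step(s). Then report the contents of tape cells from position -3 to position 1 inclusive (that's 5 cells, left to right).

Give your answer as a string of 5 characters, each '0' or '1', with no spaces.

Answer: 00111

Derivation:
Step 1: in state A at pos -1, read 1 -> (A,1)->write 0,move R,goto B. Now: state=B, head=0, tape[-2..1]=0000 (head:   ^)
Step 2: in state B at pos 0, read 0 -> (B,0)->write 1,move L,goto C. Now: state=C, head=-1, tape[-2..1]=0010 (head:  ^)
Step 3: in state C at pos -1, read 0 -> (C,0)->write 0,move L,goto A. Now: state=A, head=-2, tape[-3..1]=00010 (head:  ^)
Step 4: in state A at pos -2, read 0 -> (A,0)->write 1,move R,goto A. Now: state=A, head=-1, tape[-3..1]=01010 (head:   ^)
Step 5: in state A at pos -1, read 0 -> (A,0)->write 1,move R,goto A. Now: state=A, head=0, tape[-3..1]=01110 (head:    ^)
Step 6: in state A at pos 0, read 1 -> (A,1)->write 0,move R,goto B. Now: state=B, head=1, tape[-3..2]=011000 (head:     ^)
Step 7: in state B at pos 1, read 0 -> (B,0)->write 1,move L,goto C. Now: state=C, head=0, tape[-3..2]=011010 (head:    ^)
Step 8: in state C at pos 0, read 0 -> (C,0)->write 0,move L,goto A. Now: state=A, head=-1, tape[-3..2]=011010 (head:   ^)
Step 9: in state A at pos -1, read 1 -> (A,1)->write 0,move R,goto B. Now: state=B, head=0, tape[-3..2]=010010 (head:    ^)
Step 10: in state B at pos 0, read 0 -> (B,0)->write 1,move L,goto C. Now: state=C, head=-1, tape[-3..2]=010110 (head:   ^)
Step 11: in state C at pos -1, read 0 -> (C,0)->write 0,move L,goto A. Now: state=A, head=-2, tape[-3..2]=010110 (head:  ^)
Step 12: in state A at pos -2, read 1 -> (A,1)->write 0,move R,goto B. Now: state=B, head=-1, tape[-3..2]=000110 (head:   ^)
Step 13: in state B at pos -1, read 0 -> (B,0)->write 1,move L,goto C. Now: state=C, head=-2, tape[-3..2]=001110 (head:  ^)
Step 14: in state C at pos -2, read 0 -> (C,0)->write 0,move L,goto A. Now: state=A, head=-3, tape[-4..2]=0001110 (head:  ^)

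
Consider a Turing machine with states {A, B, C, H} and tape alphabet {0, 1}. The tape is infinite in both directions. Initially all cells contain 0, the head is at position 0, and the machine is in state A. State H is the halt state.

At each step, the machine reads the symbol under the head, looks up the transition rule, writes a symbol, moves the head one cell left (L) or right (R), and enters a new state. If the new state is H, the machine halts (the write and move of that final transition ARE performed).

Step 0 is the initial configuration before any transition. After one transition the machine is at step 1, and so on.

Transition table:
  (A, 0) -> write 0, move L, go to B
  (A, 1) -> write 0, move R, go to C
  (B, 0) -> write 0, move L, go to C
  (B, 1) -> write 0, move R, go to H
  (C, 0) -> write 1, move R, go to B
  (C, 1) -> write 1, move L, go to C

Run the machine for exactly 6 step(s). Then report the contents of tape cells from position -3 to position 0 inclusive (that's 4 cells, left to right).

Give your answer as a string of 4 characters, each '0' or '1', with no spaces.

Answer: 1100

Derivation:
Step 1: in state A at pos 0, read 0 -> (A,0)->write 0,move L,goto B. Now: state=B, head=-1, tape[-2..1]=0000 (head:  ^)
Step 2: in state B at pos -1, read 0 -> (B,0)->write 0,move L,goto C. Now: state=C, head=-2, tape[-3..1]=00000 (head:  ^)
Step 3: in state C at pos -2, read 0 -> (C,0)->write 1,move R,goto B. Now: state=B, head=-1, tape[-3..1]=01000 (head:   ^)
Step 4: in state B at pos -1, read 0 -> (B,0)->write 0,move L,goto C. Now: state=C, head=-2, tape[-3..1]=01000 (head:  ^)
Step 5: in state C at pos -2, read 1 -> (C,1)->write 1,move L,goto C. Now: state=C, head=-3, tape[-4..1]=001000 (head:  ^)
Step 6: in state C at pos -3, read 0 -> (C,0)->write 1,move R,goto B. Now: state=B, head=-2, tape[-4..1]=011000 (head:   ^)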